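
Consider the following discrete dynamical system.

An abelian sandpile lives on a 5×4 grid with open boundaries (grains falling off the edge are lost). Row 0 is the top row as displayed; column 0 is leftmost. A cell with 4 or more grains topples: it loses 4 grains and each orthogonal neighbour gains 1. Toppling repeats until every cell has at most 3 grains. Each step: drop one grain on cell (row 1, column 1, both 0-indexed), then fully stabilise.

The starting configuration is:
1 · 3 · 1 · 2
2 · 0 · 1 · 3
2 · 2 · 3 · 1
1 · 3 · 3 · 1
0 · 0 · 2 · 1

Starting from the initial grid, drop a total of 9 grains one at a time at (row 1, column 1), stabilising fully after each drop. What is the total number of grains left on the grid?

step 0: 1 · 3 · 1 · 2
2 · 0 · 1 · 3
2 · 2 · 3 · 1
1 · 3 · 3 · 1
0 · 0 · 2 · 1
step 1: 1 · 3 · 1 · 2
2 · 1 · 1 · 3
2 · 2 · 3 · 1
1 · 3 · 3 · 1
0 · 0 · 2 · 1
step 2: 1 · 3 · 1 · 2
2 · 2 · 1 · 3
2 · 2 · 3 · 1
1 · 3 · 3 · 1
0 · 0 · 2 · 1
step 3: 1 · 3 · 1 · 2
2 · 3 · 1 · 3
2 · 2 · 3 · 1
1 · 3 · 3 · 1
0 · 0 · 2 · 1
step 4: 2 · 0 · 2 · 2
3 · 1 · 2 · 3
2 · 3 · 3 · 1
1 · 3 · 3 · 1
0 · 0 · 2 · 1
step 5: 2 · 0 · 2 · 2
3 · 2 · 2 · 3
2 · 3 · 3 · 1
1 · 3 · 3 · 1
0 · 0 · 2 · 1
step 6: 2 · 0 · 2 · 2
3 · 3 · 2 · 3
2 · 3 · 3 · 1
1 · 3 · 3 · 1
0 · 0 · 2 · 1
step 7: 3 · 1 · 3 · 3
1 · 3 · 1 · 0
0 · 3 · 2 · 3
3 · 1 · 1 · 2
0 · 1 · 3 · 1
step 8: 3 · 2 · 3 · 3
2 · 1 · 2 · 0
1 · 0 · 3 · 3
3 · 2 · 1 · 2
0 · 1 · 3 · 1
step 9: 3 · 2 · 3 · 3
2 · 2 · 2 · 0
1 · 0 · 3 · 3
3 · 2 · 1 · 2
0 · 1 · 3 · 1

37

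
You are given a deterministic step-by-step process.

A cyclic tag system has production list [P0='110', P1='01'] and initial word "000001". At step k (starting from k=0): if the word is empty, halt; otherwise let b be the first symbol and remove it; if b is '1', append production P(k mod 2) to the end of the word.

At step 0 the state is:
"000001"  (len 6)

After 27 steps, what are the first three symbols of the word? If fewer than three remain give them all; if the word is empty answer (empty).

0) "000001"  (len 6)
1) "00001"  (len 5)
2) "0001"  (len 4)
3) "001"  (len 3)
4) "01"  (len 2)
5) "1"  (len 1)
6) "01"  (len 2)
7) "1"  (len 1)
8) "01"  (len 2)
9) "1"  (len 1)
10) "01"  (len 2)
11) "1"  (len 1)
12) "01"  (len 2)
13) "1"  (len 1)
14) "01"  (len 2)
15) "1"  (len 1)
16) "01"  (len 2)
17) "1"  (len 1)
18) "01"  (len 2)
19) "1"  (len 1)
20) "01"  (len 2)
21) "1"  (len 1)
22) "01"  (len 2)
23) "1"  (len 1)
24) "01"  (len 2)
25) "1"  (len 1)
26) "01"  (len 2)
27) "1"  (len 1)

1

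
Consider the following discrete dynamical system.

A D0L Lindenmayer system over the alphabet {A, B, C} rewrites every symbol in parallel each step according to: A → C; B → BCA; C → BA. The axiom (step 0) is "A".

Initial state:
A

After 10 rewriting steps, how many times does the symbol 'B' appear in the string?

171

t=0: A
t=1: C
t=2: BA
t=3: BCAC
t=4: BCABACBA
t=5: BCABACBCACBABCAC
t=6: BCABACBCACBABCABACBABCACBCABACBA
t=7: BCABACBCACBABCABACBABCACBCABACBCACBABCACBCABACBABCABACBCACBABCAC
t=8: BCABACBCACBABCABACBABCACBCABACBCACBABCACBCABACBABCABACBCAC…ACBCABACBABCABACBCACBABCACBCABACBCACBABCABACBABCACBCABACBA  (len 128)
t=9: BCABACBCACBABCABACBABCACBCABACBCACBABCACBCABACBABCABACBCAC…BCACBABCABACBABCACBCABACBCACBABCACBCABACBABCABACBCACBABCAC  (len 256)
t=10: BCABACBCACBABCABACBABCACBCABACBCACBABCACBCABACBABCABACBCAC…ACBCABACBABCABACBCACBABCACBCABACBCACBABCABACBABCACBCABACBA  (len 512)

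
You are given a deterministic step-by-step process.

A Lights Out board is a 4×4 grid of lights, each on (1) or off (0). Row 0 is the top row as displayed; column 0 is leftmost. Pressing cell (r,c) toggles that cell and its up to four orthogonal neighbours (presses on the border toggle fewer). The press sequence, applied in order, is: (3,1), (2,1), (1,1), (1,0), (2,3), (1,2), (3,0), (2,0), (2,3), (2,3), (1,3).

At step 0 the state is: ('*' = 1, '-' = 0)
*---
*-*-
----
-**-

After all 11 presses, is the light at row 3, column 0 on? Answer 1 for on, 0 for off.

1

[0] *---
*-*-
----
-**-
[1] *---
*-*-
-*--
*---
[2] *---
***-
*-*-
**--
[3] **--
----
***-
**--
[4] -*--
**--
-**-
**--
[5] -*--
**-*
-*-*
**-*
[6] -**-
*-*-
-***
**-*
[7] -**-
*-*-
****
---*
[8] -**-
--*-
--**
*--*
[9] -**-
--**
----
*---
[10] -**-
--*-
--**
*--*
[11] -***
---*
--*-
*--*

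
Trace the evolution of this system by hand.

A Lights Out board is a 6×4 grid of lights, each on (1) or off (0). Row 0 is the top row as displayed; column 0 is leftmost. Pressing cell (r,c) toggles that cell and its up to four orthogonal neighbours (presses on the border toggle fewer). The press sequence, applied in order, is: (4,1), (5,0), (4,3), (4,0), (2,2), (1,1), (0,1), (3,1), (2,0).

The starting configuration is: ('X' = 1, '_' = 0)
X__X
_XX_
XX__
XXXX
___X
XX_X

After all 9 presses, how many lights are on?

13

[0] X__X
_XX_
XX__
XXXX
___X
XX_X
[1] X__X
_XX_
XX__
X_XX
XXXX
X__X
[2] X__X
_XX_
XX__
X_XX
_XXX
_X_X
[3] X__X
_XX_
XX__
X_X_
_X__
_X__
[4] X__X
_XX_
XX__
__X_
X___
XX__
[5] X__X
_X__
X_XX
____
X___
XX__
[6] XX_X
X_X_
XXXX
____
X___
XX__
[7] __XX
XXX_
XXXX
____
X___
XX__
[8] __XX
XXX_
X_XX
XXX_
XX__
XX__
[9] __XX
_XX_
_XXX
_XX_
XX__
XX__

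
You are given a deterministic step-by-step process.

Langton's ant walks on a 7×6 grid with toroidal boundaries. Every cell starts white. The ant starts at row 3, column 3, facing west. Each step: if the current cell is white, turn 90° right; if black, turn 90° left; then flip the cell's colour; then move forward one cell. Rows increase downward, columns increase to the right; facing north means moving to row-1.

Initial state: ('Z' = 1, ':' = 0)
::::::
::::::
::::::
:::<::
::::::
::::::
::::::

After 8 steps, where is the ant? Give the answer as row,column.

3,3

gen 0: ::::::
::::::
::::::
:::<::
::::::
::::::
::::::
gen 1: ::::::
::::::
:::^::
:::Z::
::::::
::::::
::::::
gen 2: ::::::
::::::
:::Z>:
:::Z::
::::::
::::::
::::::
gen 3: ::::::
::::::
:::ZZ:
:::Zv:
::::::
::::::
::::::
gen 4: ::::::
::::::
:::ZZ:
:::<Z:
::::::
::::::
::::::
gen 5: ::::::
::::::
:::ZZ:
::::Z:
:::v::
::::::
::::::
gen 6: ::::::
::::::
:::ZZ:
::::Z:
::<Z::
::::::
::::::
gen 7: ::::::
::::::
:::ZZ:
::^:Z:
::ZZ::
::::::
::::::
gen 8: ::::::
::::::
:::ZZ:
::Z>Z:
::ZZ::
::::::
::::::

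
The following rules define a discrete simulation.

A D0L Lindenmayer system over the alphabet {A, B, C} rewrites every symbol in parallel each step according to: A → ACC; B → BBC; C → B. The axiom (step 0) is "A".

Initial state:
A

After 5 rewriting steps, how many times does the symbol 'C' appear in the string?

k=0  A
k=1  ACC
k=2  ACCBB
k=3  ACCBBBBCBBC
k=4  ACCBBBBCBBCBBCBBCBBBCBBCB
k=5  ACCBBBBCBBCBBCBBCBBBCBBCBBBCBBCBBBCBBCBBBCBBCBBCBBBCBBCBBBC

18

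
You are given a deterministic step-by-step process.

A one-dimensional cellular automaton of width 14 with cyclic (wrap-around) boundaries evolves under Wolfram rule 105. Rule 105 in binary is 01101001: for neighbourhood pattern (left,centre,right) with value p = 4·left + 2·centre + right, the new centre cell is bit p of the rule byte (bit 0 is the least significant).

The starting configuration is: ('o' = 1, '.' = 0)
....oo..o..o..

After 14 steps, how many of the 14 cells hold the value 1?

t=0: ....oo..o..o..
t=1: ooo.oo.......o
t=2: ..oooo.ooooo.o
t=3: ..o..ooo...oo.
t=4: o....o.o.o.oo.
t=5: ..oo..o.o.oooo
t=6: ..oo...o.oo..o
t=7: ..oo.o..ooo...
t=8: o.ooo...o.o.oo
t=9: ooo.o.o..o.oo.
t=10: o.oo.o....oooo
t=11: ooooo..oo.o...
t=12: o...o..ooo..o.
t=13: ..o....o.o...o
t=14: ....oo..o..o..

4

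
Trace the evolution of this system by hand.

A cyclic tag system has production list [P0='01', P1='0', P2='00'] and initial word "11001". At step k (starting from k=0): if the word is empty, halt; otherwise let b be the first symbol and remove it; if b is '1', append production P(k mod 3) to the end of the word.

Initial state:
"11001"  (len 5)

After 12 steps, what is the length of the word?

0) "11001"  (len 5)
1) "100101"  (len 6)
2) "001010"  (len 6)
3) "01010"  (len 5)
4) "1010"  (len 4)
5) "0100"  (len 4)
6) "100"  (len 3)
7) "0001"  (len 4)
8) "001"  (len 3)
9) "01"  (len 2)
10) "1"  (len 1)
11) "0"  (len 1)
12) (halted — word empty)

0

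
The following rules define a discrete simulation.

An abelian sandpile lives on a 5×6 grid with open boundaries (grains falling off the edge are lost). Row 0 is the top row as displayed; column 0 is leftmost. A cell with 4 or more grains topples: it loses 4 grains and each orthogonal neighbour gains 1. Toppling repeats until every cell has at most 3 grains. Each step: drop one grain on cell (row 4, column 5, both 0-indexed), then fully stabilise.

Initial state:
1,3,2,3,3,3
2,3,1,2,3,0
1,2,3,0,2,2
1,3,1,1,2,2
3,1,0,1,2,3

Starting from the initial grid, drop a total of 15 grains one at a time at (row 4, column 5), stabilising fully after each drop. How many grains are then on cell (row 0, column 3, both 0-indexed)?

1

0) 1,3,2,3,3,3
2,3,1,2,3,0
1,2,3,0,2,2
1,3,1,1,2,2
3,1,0,1,2,3
1) 1,3,2,3,3,3
2,3,1,2,3,0
1,2,3,0,2,2
1,3,1,1,2,3
3,1,0,1,3,0
2) 1,3,2,3,3,3
2,3,1,2,3,0
1,2,3,0,2,2
1,3,1,1,2,3
3,1,0,1,3,1
3) 1,3,2,3,3,3
2,3,1,2,3,0
1,2,3,0,2,2
1,3,1,1,2,3
3,1,0,1,3,2
4) 1,3,2,3,3,3
2,3,1,2,3,0
1,2,3,0,2,2
1,3,1,1,2,3
3,1,0,1,3,3
5) 1,3,2,3,3,3
2,3,1,2,3,0
1,2,3,0,3,3
1,3,1,2,0,1
3,1,0,2,1,2
6) 1,3,2,3,3,3
2,3,1,2,3,0
1,2,3,0,3,3
1,3,1,2,0,1
3,1,0,2,1,3
7) 1,3,2,3,3,3
2,3,1,2,3,0
1,2,3,0,3,3
1,3,1,2,0,2
3,1,0,2,2,0
8) 1,3,2,3,3,3
2,3,1,2,3,0
1,2,3,0,3,3
1,3,1,2,0,2
3,1,0,2,2,1
9) 1,3,2,3,3,3
2,3,1,2,3,0
1,2,3,0,3,3
1,3,1,2,0,2
3,1,0,2,2,2
10) 1,3,2,3,3,3
2,3,1,2,3,0
1,2,3,0,3,3
1,3,1,2,0,2
3,1,0,2,2,3
11) 1,3,2,3,3,3
2,3,1,2,3,0
1,2,3,0,3,3
1,3,1,2,0,3
3,1,0,2,3,0
12) 1,3,2,3,3,3
2,3,1,2,3,0
1,2,3,0,3,3
1,3,1,2,0,3
3,1,0,2,3,1
13) 1,3,2,3,3,3
2,3,1,2,3,0
1,2,3,0,3,3
1,3,1,2,0,3
3,1,0,2,3,2
14) 1,3,2,3,3,3
2,3,1,2,3,0
1,2,3,0,3,3
1,3,1,2,0,3
3,1,0,2,3,3
15) 1,3,3,1,2,0
2,3,2,0,2,3
1,2,3,2,1,1
1,3,1,2,3,1
3,1,0,3,0,2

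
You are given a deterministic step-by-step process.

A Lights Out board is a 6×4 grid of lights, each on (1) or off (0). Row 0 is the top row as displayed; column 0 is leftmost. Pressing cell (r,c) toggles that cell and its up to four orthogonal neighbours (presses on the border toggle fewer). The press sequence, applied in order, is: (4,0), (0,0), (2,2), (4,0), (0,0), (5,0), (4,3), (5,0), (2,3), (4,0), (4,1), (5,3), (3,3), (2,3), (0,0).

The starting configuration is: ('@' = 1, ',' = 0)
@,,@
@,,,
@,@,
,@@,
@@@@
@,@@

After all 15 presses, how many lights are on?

k=0  @,,@
@,,,
@,@,
,@@,
@@@@
@,@@
k=1  @,,@
@,,,
@,@,
@@@,
,,@@
,,@@
k=2  ,@,@
,,,,
@,@,
@@@,
,,@@
,,@@
k=3  ,@,@
,,@,
@@,@
@@,,
,,@@
,,@@
k=4  ,@,@
,,@,
@@,@
,@,,
@@@@
@,@@
k=5  @,,@
@,@,
@@,@
,@,,
@@@@
@,@@
k=6  @,,@
@,@,
@@,@
,@,,
,@@@
,@@@
k=7  @,,@
@,@,
@@,@
,@,@
,@,,
,@@,
k=8  @,,@
@,@,
@@,@
,@,@
@@,,
@,@,
k=9  @,,@
@,@@
@@@,
,@,,
@@,,
@,@,
k=10  @,,@
@,@@
@@@,
@@,,
,,,,
,,@,
k=11  @,,@
@,@@
@@@,
@,,,
@@@,
,@@,
k=12  @,,@
@,@@
@@@,
@,,,
@@@@
,@,@
k=13  @,,@
@,@@
@@@@
@,@@
@@@,
,@,@
k=14  @,,@
@,@,
@@,,
@,@,
@@@,
,@,@
k=15  ,@,@
,,@,
@@,,
@,@,
@@@,
,@,@

12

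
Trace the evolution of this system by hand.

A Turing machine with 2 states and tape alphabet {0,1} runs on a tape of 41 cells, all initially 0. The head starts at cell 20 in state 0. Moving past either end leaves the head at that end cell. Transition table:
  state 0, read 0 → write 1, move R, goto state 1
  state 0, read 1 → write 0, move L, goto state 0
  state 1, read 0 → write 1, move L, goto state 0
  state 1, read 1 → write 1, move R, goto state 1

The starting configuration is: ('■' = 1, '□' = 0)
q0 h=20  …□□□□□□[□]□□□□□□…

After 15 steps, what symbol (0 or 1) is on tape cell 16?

t=0: q0 h=20  …□□□□□□[□]□□□□□□…
t=1: q1 h=21  …□□□□□■[□]□□□□□□…
t=2: q0 h=20  …□□□□□□[■]■□□□□□…
t=3: q0 h=19  …□□□□□□[□]□■□□□□…
t=4: q1 h=20  …□□□□□■[□]■□□□□□…
t=5: q0 h=19  …□□□□□□[■]■■□□□□…
t=6: q0 h=18  …□□□□□□[□]□■■□□□…
t=7: q1 h=19  …□□□□□■[□]■■□□□□…
t=8: q0 h=18  …□□□□□□[■]■■■□□□…
t=9: q0 h=17  …□□□□□□[□]□■■■□□…
t=10: q1 h=18  …□□□□□■[□]■■■□□□…
t=11: q0 h=17  …□□□□□□[■]■■■■□□…
t=12: q0 h=16  …□□□□□□[□]□■■■■□…
t=13: q1 h=17  …□□□□□■[□]■■■■□□…
t=14: q0 h=16  …□□□□□□[■]■■■■■□…
t=15: q0 h=15  …□□□□□□[□]□■■■■■…

0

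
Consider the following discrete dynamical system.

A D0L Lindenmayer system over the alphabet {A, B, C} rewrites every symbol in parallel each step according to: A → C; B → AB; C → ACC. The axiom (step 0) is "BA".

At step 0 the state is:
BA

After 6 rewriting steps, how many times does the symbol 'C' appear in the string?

119

0) BA
1) ABC
2) CABACC
3) ACCCABCACCACC
4) CACCACCACCCABACCCACCACCCACCACC
5) ACCCACCACCCACCACCCACCACCACCCABCACCACCACCCACCACCCACCACCACCCACCACCCACCACC
6) CACCACCACCCACCACCCACCACCACCCACCACCCACCACCACCCACCACCCACCACC…ACCCACCACCCACCACCCACCACCACCCACCACCCACCACCACCCACCACCCACCACC  (len 170)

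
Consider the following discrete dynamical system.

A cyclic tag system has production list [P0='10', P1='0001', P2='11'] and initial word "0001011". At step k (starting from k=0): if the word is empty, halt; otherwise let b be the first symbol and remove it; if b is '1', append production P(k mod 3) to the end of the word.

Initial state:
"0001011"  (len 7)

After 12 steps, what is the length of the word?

t=0: "0001011"  (len 7)
t=1: "001011"  (len 6)
t=2: "01011"  (len 5)
t=3: "1011"  (len 4)
t=4: "01110"  (len 5)
t=5: "1110"  (len 4)
t=6: "11011"  (len 5)
t=7: "101110"  (len 6)
t=8: "011100001"  (len 9)
t=9: "11100001"  (len 8)
t=10: "110000110"  (len 9)
t=11: "100001100001"  (len 12)
t=12: "0000110000111"  (len 13)

13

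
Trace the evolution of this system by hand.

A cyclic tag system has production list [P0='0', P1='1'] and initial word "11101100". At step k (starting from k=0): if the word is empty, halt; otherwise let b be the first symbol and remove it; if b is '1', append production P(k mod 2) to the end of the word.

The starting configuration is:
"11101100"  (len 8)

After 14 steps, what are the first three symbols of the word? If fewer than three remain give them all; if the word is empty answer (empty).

01

[0] "11101100"  (len 8)
[1] "11011000"  (len 8)
[2] "10110001"  (len 8)
[3] "01100010"  (len 8)
[4] "1100010"  (len 7)
[5] "1000100"  (len 7)
[6] "0001001"  (len 7)
[7] "001001"  (len 6)
[8] "01001"  (len 5)
[9] "1001"  (len 4)
[10] "0011"  (len 4)
[11] "011"  (len 3)
[12] "11"  (len 2)
[13] "10"  (len 2)
[14] "01"  (len 2)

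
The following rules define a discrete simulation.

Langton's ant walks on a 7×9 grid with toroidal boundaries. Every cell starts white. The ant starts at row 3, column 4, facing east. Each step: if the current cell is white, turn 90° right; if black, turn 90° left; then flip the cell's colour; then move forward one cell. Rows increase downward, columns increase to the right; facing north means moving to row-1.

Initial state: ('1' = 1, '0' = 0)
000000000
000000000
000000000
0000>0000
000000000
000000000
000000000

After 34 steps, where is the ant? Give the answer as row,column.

2,1

[0] 000000000
000000000
000000000
0000>0000
000000000
000000000
000000000
[1] 000000000
000000000
000000000
000010000
0000v0000
000000000
000000000
[2] 000000000
000000000
000000000
000010000
000<10000
000000000
000000000
[3] 000000000
000000000
000000000
000^10000
000110000
000000000
000000000
[4] 000000000
000000000
000000000
0001>0000
000110000
000000000
000000000
[5] 000000000
000000000
0000^0000
000100000
000110000
000000000
000000000
[6] 000000000
000000000
00001>000
000100000
000110000
000000000
000000000
[7] 000000000
000000000
000011000
00010v000
000110000
000000000
000000000
[8] 000000000
000000000
000011000
0001<1000
000110000
000000000
000000000
[9] 000000000
000000000
0000^1000
000111000
000110000
000000000
000000000
[10] 000000000
000000000
000<01000
000111000
000110000
000000000
000000000
[11] 000000000
000^00000
000101000
000111000
000110000
000000000
000000000
[12] 000000000
0001>0000
000101000
000111000
000110000
000000000
000000000
[13] 000000000
000110000
0001v1000
000111000
000110000
000000000
000000000
[14] 000000000
000110000
000<11000
000111000
000110000
000000000
000000000
[15] 000000000
000110000
000011000
000v11000
000110000
000000000
000000000
[16] 000000000
000110000
000011000
0000>1000
000110000
000000000
000000000
[17] 000000000
000110000
0000^1000
000001000
000110000
000000000
000000000
[18] 000000000
000110000
000<01000
000001000
000110000
000000000
000000000
[19] 000000000
000^10000
000101000
000001000
000110000
000000000
000000000
[20] 000000000
00<010000
000101000
000001000
000110000
000000000
000000000
[21] 00^000000
001010000
000101000
000001000
000110000
000000000
000000000
[22] 001>00000
001010000
000101000
000001000
000110000
000000000
000000000
[23] 001100000
001v10000
000101000
000001000
000110000
000000000
000000000
[24] 001100000
00<110000
000101000
000001000
000110000
000000000
000000000
[25] 001100000
000110000
00v101000
000001000
000110000
000000000
000000000
[26] 001100000
000110000
0<1101000
000001000
000110000
000000000
000000000
[27] 001100000
0^0110000
011101000
000001000
000110000
000000000
000000000
[28] 001100000
01>110000
011101000
000001000
000110000
000000000
000000000
[29] 001100000
011110000
01v101000
000001000
000110000
000000000
000000000
[30] 001100000
011110000
010>01000
000001000
000110000
000000000
000000000
[31] 001100000
011^10000
010001000
000001000
000110000
000000000
000000000
[32] 001100000
01<010000
010001000
000001000
000110000
000000000
000000000
[33] 001100000
010010000
01v001000
000001000
000110000
000000000
000000000
[34] 001100000
010010000
0<1001000
000001000
000110000
000000000
000000000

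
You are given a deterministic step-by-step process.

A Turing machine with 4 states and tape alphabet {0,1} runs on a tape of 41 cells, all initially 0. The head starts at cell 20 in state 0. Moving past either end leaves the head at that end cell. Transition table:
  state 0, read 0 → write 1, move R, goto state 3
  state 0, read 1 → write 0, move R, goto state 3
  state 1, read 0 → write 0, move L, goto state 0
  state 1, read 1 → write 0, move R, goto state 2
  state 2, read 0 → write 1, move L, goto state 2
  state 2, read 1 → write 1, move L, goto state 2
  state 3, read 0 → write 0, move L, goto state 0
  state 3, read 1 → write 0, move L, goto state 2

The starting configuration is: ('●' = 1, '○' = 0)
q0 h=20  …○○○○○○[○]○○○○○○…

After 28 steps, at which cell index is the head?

0) q0 h=20  …○○○○○○[○]○○○○○○…
1) q3 h=21  …○○○○○●[○]○○○○○○…
2) q0 h=20  …○○○○○○[●]○○○○○○…
3) q3 h=21  …○○○○○○[○]○○○○○○…
4) q0 h=20  …○○○○○○[○]○○○○○○…
5) q3 h=21  …○○○○○●[○]○○○○○○…
6) q0 h=20  …○○○○○○[●]○○○○○○…
7) q3 h=21  …○○○○○○[○]○○○○○○…
8) q0 h=20  …○○○○○○[○]○○○○○○…
9) q3 h=21  …○○○○○●[○]○○○○○○…
10) q0 h=20  …○○○○○○[●]○○○○○○…
11) q3 h=21  …○○○○○○[○]○○○○○○…
12) q0 h=20  …○○○○○○[○]○○○○○○…
13) q3 h=21  …○○○○○●[○]○○○○○○…
14) q0 h=20  …○○○○○○[●]○○○○○○…
15) q3 h=21  …○○○○○○[○]○○○○○○…
16) q0 h=20  …○○○○○○[○]○○○○○○…
17) q3 h=21  …○○○○○●[○]○○○○○○…
18) q0 h=20  …○○○○○○[●]○○○○○○…
19) q3 h=21  …○○○○○○[○]○○○○○○…
20) q0 h=20  …○○○○○○[○]○○○○○○…
21) q3 h=21  …○○○○○●[○]○○○○○○…
22) q0 h=20  …○○○○○○[●]○○○○○○…
23) q3 h=21  …○○○○○○[○]○○○○○○…
24) q0 h=20  …○○○○○○[○]○○○○○○…
25) q3 h=21  …○○○○○●[○]○○○○○○…
26) q0 h=20  …○○○○○○[●]○○○○○○…
27) q3 h=21  …○○○○○○[○]○○○○○○…
28) q0 h=20  …○○○○○○[○]○○○○○○…

20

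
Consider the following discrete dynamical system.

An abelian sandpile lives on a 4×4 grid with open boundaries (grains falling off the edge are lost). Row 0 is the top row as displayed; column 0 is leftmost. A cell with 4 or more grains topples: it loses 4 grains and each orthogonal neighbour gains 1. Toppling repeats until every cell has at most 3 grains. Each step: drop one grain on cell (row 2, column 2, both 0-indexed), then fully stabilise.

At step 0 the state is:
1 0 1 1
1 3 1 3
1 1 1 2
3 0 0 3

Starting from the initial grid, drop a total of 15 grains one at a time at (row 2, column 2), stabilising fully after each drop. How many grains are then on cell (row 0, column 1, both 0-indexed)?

1

t=0: 1 0 1 1
1 3 1 3
1 1 1 2
3 0 0 3
t=1: 1 0 1 1
1 3 1 3
1 1 2 2
3 0 0 3
t=2: 1 0 1 1
1 3 1 3
1 1 3 2
3 0 0 3
t=3: 1 0 1 1
1 3 2 3
1 2 0 3
3 0 1 3
t=4: 1 0 1 1
1 3 2 3
1 2 1 3
3 0 1 3
t=5: 1 0 1 1
1 3 2 3
1 2 2 3
3 0 1 3
t=6: 1 0 1 1
1 3 2 3
1 2 3 3
3 0 1 3
t=7: 1 1 2 2
2 1 1 1
2 0 3 2
3 1 3 0
t=8: 1 1 2 2
2 1 2 1
2 1 1 3
3 2 0 1
t=9: 1 1 2 2
2 1 2 1
2 1 2 3
3 2 0 1
t=10: 1 1 2 2
2 1 2 1
2 1 3 3
3 2 0 1
t=11: 1 1 2 2
2 1 3 2
2 2 1 0
3 2 1 2
t=12: 1 1 2 2
2 1 3 2
2 2 2 0
3 2 1 2
t=13: 1 1 2 2
2 1 3 2
2 2 3 0
3 2 1 2
t=14: 1 1 3 2
2 2 0 3
2 3 1 1
3 2 2 2
t=15: 1 1 3 2
2 2 0 3
2 3 2 1
3 2 2 2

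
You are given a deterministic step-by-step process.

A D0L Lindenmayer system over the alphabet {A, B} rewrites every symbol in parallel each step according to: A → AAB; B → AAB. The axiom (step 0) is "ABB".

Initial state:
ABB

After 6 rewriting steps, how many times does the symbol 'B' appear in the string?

0) ABB
1) AABAABAAB
2) AABAABAABAABAABAABAABAABAAB
3) AABAABAABAABAABAABAABAABAABAABAABAABAABAABAABAABAABAABAABAABAABAABAABAABAABAABAAB
4) AABAABAABAABAABAABAABAABAABAABAABAABAABAABAABAABAABAABAABA…BAABAABAABAABAABAABAABAABAABAABAABAABAABAABAABAABAABAABAAB  (len 243)
5) AABAABAABAABAABAABAABAABAABAABAABAABAABAABAABAABAABAABAABA…BAABAABAABAABAABAABAABAABAABAABAABAABAABAABAABAABAABAABAAB  (len 729)
6) AABAABAABAABAABAABAABAABAABAABAABAABAABAABAABAABAABAABAABA…BAABAABAABAABAABAABAABAABAABAABAABAABAABAABAABAABAABAABAAB  (len 2187)

729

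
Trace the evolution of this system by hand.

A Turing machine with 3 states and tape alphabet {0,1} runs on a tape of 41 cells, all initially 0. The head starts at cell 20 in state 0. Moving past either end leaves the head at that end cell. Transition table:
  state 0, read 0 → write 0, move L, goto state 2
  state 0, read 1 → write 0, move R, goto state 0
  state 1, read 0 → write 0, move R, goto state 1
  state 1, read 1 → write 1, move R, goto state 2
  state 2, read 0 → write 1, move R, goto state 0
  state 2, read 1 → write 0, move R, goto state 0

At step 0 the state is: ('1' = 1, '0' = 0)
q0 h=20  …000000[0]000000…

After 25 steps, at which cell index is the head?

19

0) q0 h=20  …000000[0]000000…
1) q2 h=19  …000000[0]000000…
2) q0 h=20  …000001[0]000000…
3) q2 h=19  …000000[1]000000…
4) q0 h=20  …000000[0]000000…
5) q2 h=19  …000000[0]000000…
6) q0 h=20  …000001[0]000000…
7) q2 h=19  …000000[1]000000…
8) q0 h=20  …000000[0]000000…
9) q2 h=19  …000000[0]000000…
10) q0 h=20  …000001[0]000000…
11) q2 h=19  …000000[1]000000…
12) q0 h=20  …000000[0]000000…
13) q2 h=19  …000000[0]000000…
14) q0 h=20  …000001[0]000000…
15) q2 h=19  …000000[1]000000…
16) q0 h=20  …000000[0]000000…
17) q2 h=19  …000000[0]000000…
18) q0 h=20  …000001[0]000000…
19) q2 h=19  …000000[1]000000…
20) q0 h=20  …000000[0]000000…
21) q2 h=19  …000000[0]000000…
22) q0 h=20  …000001[0]000000…
23) q2 h=19  …000000[1]000000…
24) q0 h=20  …000000[0]000000…
25) q2 h=19  …000000[0]000000…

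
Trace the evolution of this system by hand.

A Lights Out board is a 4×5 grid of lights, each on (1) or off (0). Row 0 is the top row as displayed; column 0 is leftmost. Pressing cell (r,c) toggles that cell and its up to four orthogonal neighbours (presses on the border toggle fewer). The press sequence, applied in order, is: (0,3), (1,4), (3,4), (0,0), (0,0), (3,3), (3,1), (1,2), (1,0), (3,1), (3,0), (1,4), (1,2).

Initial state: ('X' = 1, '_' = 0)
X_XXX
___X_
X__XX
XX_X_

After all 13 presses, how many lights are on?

5

t=0: X_XXX
___X_
X__XX
XX_X_
t=1: X____
_____
X__XX
XX_X_
t=2: X___X
___XX
X__X_
XX_X_
t=3: X___X
___XX
X__XX
XX__X
t=4: _X__X
X__XX
X__XX
XX__X
t=5: X___X
___XX
X__XX
XX__X
t=6: X___X
___XX
X___X
XXXX_
t=7: X___X
___XX
XX__X
___X_
t=8: X_X_X
_XX_X
XXX_X
___X_
t=9: __X_X
X_X_X
_XX_X
___X_
t=10: __X_X
X_X_X
__X_X
XXXX_
t=11: __X_X
X_X_X
X_X_X
__XX_
t=12: __X__
X_XX_
X_X__
__XX_
t=13: _____
XX___
X____
__XX_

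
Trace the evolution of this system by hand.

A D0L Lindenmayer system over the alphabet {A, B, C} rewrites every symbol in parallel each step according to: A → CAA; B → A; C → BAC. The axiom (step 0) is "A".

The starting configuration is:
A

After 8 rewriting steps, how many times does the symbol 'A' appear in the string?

2293

t=0: A
t=1: CAA
t=2: BACCAACAA
t=3: ACAABACBACCAACAABACCAACAA
t=4: CAABACCAACAAACAABACACAABACBACCAACAABACCAACAAACAABACBACCAACAABACCAACAA
t=5: BACCAACAAACAABACBACCAACAABACCAACAACAABACCAACAAACAABACCAABA…AACAABACACAABACBACCAACAABACCAACAAACAABACBACCAACAABACCAACAA  (len 191)
t=6: ACAABACBACCAACAABACCAACAACAABACCAACAAACAABACACAABACBACCAAC…AACAABACACAABACBACCAACAABACCAACAAACAABACBACCAACAABACCAACAA  (len 529)
t=7: CAABACCAACAAACAABACACAABACBACCAACAABACCAACAAACAABACBACCAAC…AACAABACACAABACBACCAACAABACCAACAAACAABACBACCAACAABACCAACAA  (len 1465)
t=8: BACCAACAAACAABACBACCAACAABACCAACAACAABACCAACAAACAABACCAABA…AACAABACACAABACBACCAACAABACCAACAAACAABACBACCAACAABACCAACAA  (len 4057)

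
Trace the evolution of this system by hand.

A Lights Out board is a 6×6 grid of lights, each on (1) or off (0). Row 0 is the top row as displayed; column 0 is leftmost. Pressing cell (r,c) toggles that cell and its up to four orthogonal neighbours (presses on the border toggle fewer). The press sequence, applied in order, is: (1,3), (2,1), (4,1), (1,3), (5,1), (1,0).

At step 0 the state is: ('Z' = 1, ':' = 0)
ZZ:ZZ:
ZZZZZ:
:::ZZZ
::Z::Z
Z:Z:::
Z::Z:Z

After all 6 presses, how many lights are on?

17

k=0  ZZ:ZZ:
ZZZZZ:
:::ZZZ
::Z::Z
Z:Z:::
Z::Z:Z
k=1  ZZ::Z:
ZZ::::
::::ZZ
::Z::Z
Z:Z:::
Z::Z:Z
k=2  ZZ::Z:
Z:::::
ZZZ:ZZ
:ZZ::Z
Z:Z:::
Z::Z:Z
k=3  ZZ::Z:
Z:::::
ZZZ:ZZ
::Z::Z
:Z::::
ZZ:Z:Z
k=4  ZZ:ZZ:
Z:ZZZ:
ZZZZZZ
::Z::Z
:Z::::
ZZ:Z:Z
k=5  ZZ:ZZ:
Z:ZZZ:
ZZZZZZ
::Z::Z
::::::
::ZZ:Z
k=6  :Z:ZZ:
:ZZZZ:
:ZZZZZ
::Z::Z
::::::
::ZZ:Z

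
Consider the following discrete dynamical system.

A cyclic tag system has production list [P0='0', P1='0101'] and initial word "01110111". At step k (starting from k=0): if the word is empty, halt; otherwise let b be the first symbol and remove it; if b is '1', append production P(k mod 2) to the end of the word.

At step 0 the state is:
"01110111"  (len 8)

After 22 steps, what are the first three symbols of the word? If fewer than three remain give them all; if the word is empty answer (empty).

010

[0] "01110111"  (len 8)
[1] "1110111"  (len 7)
[2] "1101110101"  (len 10)
[3] "1011101010"  (len 10)
[4] "0111010100101"  (len 13)
[5] "111010100101"  (len 12)
[6] "110101001010101"  (len 15)
[7] "101010010101010"  (len 15)
[8] "010100101010100101"  (len 18)
[9] "10100101010100101"  (len 17)
[10] "01001010101001010101"  (len 20)
[11] "1001010101001010101"  (len 19)
[12] "0010101010010101010101"  (len 22)
[13] "010101010010101010101"  (len 21)
[14] "10101010010101010101"  (len 20)
[15] "01010100101010101010"  (len 20)
[16] "1010100101010101010"  (len 19)
[17] "0101001010101010100"  (len 19)
[18] "101001010101010100"  (len 18)
[19] "010010101010101000"  (len 18)
[20] "10010101010101000"  (len 17)
[21] "00101010101010000"  (len 17)
[22] "0101010101010000"  (len 16)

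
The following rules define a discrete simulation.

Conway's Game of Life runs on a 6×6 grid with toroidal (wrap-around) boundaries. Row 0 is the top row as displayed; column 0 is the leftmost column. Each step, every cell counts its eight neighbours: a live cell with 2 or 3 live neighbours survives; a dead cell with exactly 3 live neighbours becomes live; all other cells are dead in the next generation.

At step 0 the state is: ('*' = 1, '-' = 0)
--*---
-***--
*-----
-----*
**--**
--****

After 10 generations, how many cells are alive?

gen 0: --*---
-***--
*-----
-----*
**--**
--****
gen 1: ------
-***--
***---
-*--*-
-**---
--*---
gen 2: -*-*--
*--*--
*-----
---*--
-***--
-**---
gen 3: **-*--
***---
------
-*-*--
-*-*--
*-----
gen 4: -----*
*-*---
*-----
------
**----
*-----
gen 5: **---*
**---*
-*----
**----
**----
**---*
gen 6: --*-*-
--*--*
--*--*
--*---
--*---
--*---
gen 7: -**---
-**-**
-***--
-***--
-***--
-**---
gen 8: ------
----*-
------
*---*-
*-----
*-----
gen 9: ------
------
-----*
-----*
**----
------
gen 10: ------
------
------
-----*
*-----
------

2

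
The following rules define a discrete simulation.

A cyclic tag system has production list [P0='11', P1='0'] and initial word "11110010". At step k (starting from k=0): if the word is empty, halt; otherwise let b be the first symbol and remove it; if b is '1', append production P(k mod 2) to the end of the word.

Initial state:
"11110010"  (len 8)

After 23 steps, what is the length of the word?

10

t=0: "11110010"  (len 8)
t=1: "111001011"  (len 9)
t=2: "110010110"  (len 9)
t=3: "1001011011"  (len 10)
t=4: "0010110110"  (len 10)
t=5: "010110110"  (len 9)
t=6: "10110110"  (len 8)
t=7: "011011011"  (len 9)
t=8: "11011011"  (len 8)
t=9: "101101111"  (len 9)
t=10: "011011110"  (len 9)
t=11: "11011110"  (len 8)
t=12: "10111100"  (len 8)
t=13: "011110011"  (len 9)
t=14: "11110011"  (len 8)
t=15: "111001111"  (len 9)
t=16: "110011110"  (len 9)
t=17: "1001111011"  (len 10)
t=18: "0011110110"  (len 10)
t=19: "011110110"  (len 9)
t=20: "11110110"  (len 8)
t=21: "111011011"  (len 9)
t=22: "110110110"  (len 9)
t=23: "1011011011"  (len 10)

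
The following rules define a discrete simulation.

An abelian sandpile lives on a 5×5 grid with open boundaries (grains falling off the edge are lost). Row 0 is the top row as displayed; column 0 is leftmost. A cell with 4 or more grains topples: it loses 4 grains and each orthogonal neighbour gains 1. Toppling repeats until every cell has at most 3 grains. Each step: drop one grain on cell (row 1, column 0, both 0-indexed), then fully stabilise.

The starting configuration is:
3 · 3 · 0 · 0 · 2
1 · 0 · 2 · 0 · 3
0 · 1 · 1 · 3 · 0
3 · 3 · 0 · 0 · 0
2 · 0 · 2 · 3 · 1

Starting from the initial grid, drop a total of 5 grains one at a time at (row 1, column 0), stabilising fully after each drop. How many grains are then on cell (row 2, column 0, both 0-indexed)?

t=0: 3 · 3 · 0 · 0 · 2
1 · 0 · 2 · 0 · 3
0 · 1 · 1 · 3 · 0
3 · 3 · 0 · 0 · 0
2 · 0 · 2 · 3 · 1
t=1: 3 · 3 · 0 · 0 · 2
2 · 0 · 2 · 0 · 3
0 · 1 · 1 · 3 · 0
3 · 3 · 0 · 0 · 0
2 · 0 · 2 · 3 · 1
t=2: 3 · 3 · 0 · 0 · 2
3 · 0 · 2 · 0 · 3
0 · 1 · 1 · 3 · 0
3 · 3 · 0 · 0 · 0
2 · 0 · 2 · 3 · 1
t=3: 1 · 0 · 1 · 0 · 2
1 · 2 · 2 · 0 · 3
1 · 1 · 1 · 3 · 0
3 · 3 · 0 · 0 · 0
2 · 0 · 2 · 3 · 1
t=4: 1 · 0 · 1 · 0 · 2
2 · 2 · 2 · 0 · 3
1 · 1 · 1 · 3 · 0
3 · 3 · 0 · 0 · 0
2 · 0 · 2 · 3 · 1
t=5: 1 · 0 · 1 · 0 · 2
3 · 2 · 2 · 0 · 3
1 · 1 · 1 · 3 · 0
3 · 3 · 0 · 0 · 0
2 · 0 · 2 · 3 · 1

1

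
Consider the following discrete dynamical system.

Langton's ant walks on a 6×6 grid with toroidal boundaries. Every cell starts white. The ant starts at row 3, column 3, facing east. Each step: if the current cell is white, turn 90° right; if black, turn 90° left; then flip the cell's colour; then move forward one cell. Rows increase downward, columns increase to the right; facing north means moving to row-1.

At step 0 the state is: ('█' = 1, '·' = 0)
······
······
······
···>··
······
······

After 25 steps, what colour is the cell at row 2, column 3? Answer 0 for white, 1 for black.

0

t=0: ······
······
······
···>··
······
······
t=1: ······
······
······
···█··
···v··
······
t=2: ······
······
······
···█··
··<█··
······
t=3: ······
······
······
··^█··
··██··
······
t=4: ······
······
······
··█>··
··██··
······
t=5: ······
······
···^··
··█···
··██··
······
t=6: ······
······
···█>·
··█···
··██··
······
t=7: ······
······
···██·
··█·v·
··██··
······
t=8: ······
······
···██·
··█<█·
··██··
······
t=9: ······
······
···^█·
··███·
··██··
······
t=10: ······
······
··<·█·
··███·
··██··
······
t=11: ······
··^···
··█·█·
··███·
··██··
······
t=12: ······
··█>··
··█·█·
··███·
··██··
······
t=13: ······
··██··
··█v█·
··███·
··██··
······
t=14: ······
··██··
··<██·
··███·
··██··
······
t=15: ······
··██··
···██·
··v██·
··██··
······
t=16: ······
··██··
···██·
···>█·
··██··
······
t=17: ······
··██··
···^█·
····█·
··██··
······
t=18: ······
··██··
··<·█·
····█·
··██··
······
t=19: ······
··^█··
··█·█·
····█·
··██··
······
t=20: ······
·<·█··
··█·█·
····█·
··██··
······
t=21: ·^····
·█·█··
··█·█·
····█·
··██··
······
t=22: ·█>···
·█·█··
··█·█·
····█·
··██··
······
t=23: ·██···
·█v█··
··█·█·
····█·
··██··
······
t=24: ·██···
·<██··
··█·█·
····█·
··██··
······
t=25: ·██···
··██··
·v█·█·
····█·
··██··
······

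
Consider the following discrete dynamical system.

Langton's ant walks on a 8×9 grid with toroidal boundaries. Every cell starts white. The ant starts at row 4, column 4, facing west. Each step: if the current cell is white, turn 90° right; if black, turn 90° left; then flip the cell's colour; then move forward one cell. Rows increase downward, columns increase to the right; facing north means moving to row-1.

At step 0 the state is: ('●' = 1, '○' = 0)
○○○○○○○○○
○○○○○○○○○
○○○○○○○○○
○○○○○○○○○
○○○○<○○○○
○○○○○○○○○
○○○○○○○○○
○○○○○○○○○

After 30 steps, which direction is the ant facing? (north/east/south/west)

gen 0: ○○○○○○○○○
○○○○○○○○○
○○○○○○○○○
○○○○○○○○○
○○○○<○○○○
○○○○○○○○○
○○○○○○○○○
○○○○○○○○○
gen 1: ○○○○○○○○○
○○○○○○○○○
○○○○○○○○○
○○○○^○○○○
○○○○●○○○○
○○○○○○○○○
○○○○○○○○○
○○○○○○○○○
gen 2: ○○○○○○○○○
○○○○○○○○○
○○○○○○○○○
○○○○●>○○○
○○○○●○○○○
○○○○○○○○○
○○○○○○○○○
○○○○○○○○○
gen 3: ○○○○○○○○○
○○○○○○○○○
○○○○○○○○○
○○○○●●○○○
○○○○●v○○○
○○○○○○○○○
○○○○○○○○○
○○○○○○○○○
gen 4: ○○○○○○○○○
○○○○○○○○○
○○○○○○○○○
○○○○●●○○○
○○○○<●○○○
○○○○○○○○○
○○○○○○○○○
○○○○○○○○○
gen 5: ○○○○○○○○○
○○○○○○○○○
○○○○○○○○○
○○○○●●○○○
○○○○○●○○○
○○○○v○○○○
○○○○○○○○○
○○○○○○○○○
gen 6: ○○○○○○○○○
○○○○○○○○○
○○○○○○○○○
○○○○●●○○○
○○○○○●○○○
○○○<●○○○○
○○○○○○○○○
○○○○○○○○○
gen 7: ○○○○○○○○○
○○○○○○○○○
○○○○○○○○○
○○○○●●○○○
○○○^○●○○○
○○○●●○○○○
○○○○○○○○○
○○○○○○○○○
gen 8: ○○○○○○○○○
○○○○○○○○○
○○○○○○○○○
○○○○●●○○○
○○○●>●○○○
○○○●●○○○○
○○○○○○○○○
○○○○○○○○○
gen 9: ○○○○○○○○○
○○○○○○○○○
○○○○○○○○○
○○○○●●○○○
○○○●●●○○○
○○○●v○○○○
○○○○○○○○○
○○○○○○○○○
gen 10: ○○○○○○○○○
○○○○○○○○○
○○○○○○○○○
○○○○●●○○○
○○○●●●○○○
○○○●○>○○○
○○○○○○○○○
○○○○○○○○○
gen 11: ○○○○○○○○○
○○○○○○○○○
○○○○○○○○○
○○○○●●○○○
○○○●●●○○○
○○○●○●○○○
○○○○○v○○○
○○○○○○○○○
gen 12: ○○○○○○○○○
○○○○○○○○○
○○○○○○○○○
○○○○●●○○○
○○○●●●○○○
○○○●○●○○○
○○○○<●○○○
○○○○○○○○○
gen 13: ○○○○○○○○○
○○○○○○○○○
○○○○○○○○○
○○○○●●○○○
○○○●●●○○○
○○○●^●○○○
○○○○●●○○○
○○○○○○○○○
gen 14: ○○○○○○○○○
○○○○○○○○○
○○○○○○○○○
○○○○●●○○○
○○○●●●○○○
○○○●●>○○○
○○○○●●○○○
○○○○○○○○○
gen 15: ○○○○○○○○○
○○○○○○○○○
○○○○○○○○○
○○○○●●○○○
○○○●●^○○○
○○○●●○○○○
○○○○●●○○○
○○○○○○○○○
gen 16: ○○○○○○○○○
○○○○○○○○○
○○○○○○○○○
○○○○●●○○○
○○○●<○○○○
○○○●●○○○○
○○○○●●○○○
○○○○○○○○○
gen 17: ○○○○○○○○○
○○○○○○○○○
○○○○○○○○○
○○○○●●○○○
○○○●○○○○○
○○○●v○○○○
○○○○●●○○○
○○○○○○○○○
gen 18: ○○○○○○○○○
○○○○○○○○○
○○○○○○○○○
○○○○●●○○○
○○○●○○○○○
○○○●○>○○○
○○○○●●○○○
○○○○○○○○○
gen 19: ○○○○○○○○○
○○○○○○○○○
○○○○○○○○○
○○○○●●○○○
○○○●○○○○○
○○○●○●○○○
○○○○●v○○○
○○○○○○○○○
gen 20: ○○○○○○○○○
○○○○○○○○○
○○○○○○○○○
○○○○●●○○○
○○○●○○○○○
○○○●○●○○○
○○○○●○>○○
○○○○○○○○○
gen 21: ○○○○○○○○○
○○○○○○○○○
○○○○○○○○○
○○○○●●○○○
○○○●○○○○○
○○○●○●○○○
○○○○●○●○○
○○○○○○v○○
gen 22: ○○○○○○○○○
○○○○○○○○○
○○○○○○○○○
○○○○●●○○○
○○○●○○○○○
○○○●○●○○○
○○○○●○●○○
○○○○○<●○○
gen 23: ○○○○○○○○○
○○○○○○○○○
○○○○○○○○○
○○○○●●○○○
○○○●○○○○○
○○○●○●○○○
○○○○●^●○○
○○○○○●●○○
gen 24: ○○○○○○○○○
○○○○○○○○○
○○○○○○○○○
○○○○●●○○○
○○○●○○○○○
○○○●○●○○○
○○○○●●>○○
○○○○○●●○○
gen 25: ○○○○○○○○○
○○○○○○○○○
○○○○○○○○○
○○○○●●○○○
○○○●○○○○○
○○○●○●^○○
○○○○●●○○○
○○○○○●●○○
gen 26: ○○○○○○○○○
○○○○○○○○○
○○○○○○○○○
○○○○●●○○○
○○○●○○○○○
○○○●○●●>○
○○○○●●○○○
○○○○○●●○○
gen 27: ○○○○○○○○○
○○○○○○○○○
○○○○○○○○○
○○○○●●○○○
○○○●○○○○○
○○○●○●●●○
○○○○●●○v○
○○○○○●●○○
gen 28: ○○○○○○○○○
○○○○○○○○○
○○○○○○○○○
○○○○●●○○○
○○○●○○○○○
○○○●○●●●○
○○○○●●<●○
○○○○○●●○○
gen 29: ○○○○○○○○○
○○○○○○○○○
○○○○○○○○○
○○○○●●○○○
○○○●○○○○○
○○○●○●^●○
○○○○●●●●○
○○○○○●●○○
gen 30: ○○○○○○○○○
○○○○○○○○○
○○○○○○○○○
○○○○●●○○○
○○○●○○○○○
○○○●○<○●○
○○○○●●●●○
○○○○○●●○○

west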